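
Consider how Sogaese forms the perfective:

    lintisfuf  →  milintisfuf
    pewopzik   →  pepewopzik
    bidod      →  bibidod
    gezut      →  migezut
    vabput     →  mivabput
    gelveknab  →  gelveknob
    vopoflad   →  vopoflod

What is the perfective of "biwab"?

vopoflad and bidod both end in -d yet inflect differently (vopoflod, bibidod), so the final letter is not what conditions the rule; the last vowel is.
"biwab" has last vowel 'a'. The stems whose last vowel is 'a' (vopoflad → vopoflod, gelveknab → gelveknob) change the last vowel to 'o'.
The other patterns: stems whose last vowel is 'u' add the prefix mi-; stems whose last vowel is 'i' or 'o' repeat the first consonant+vowel as a prefix.
So biwab → biwob.

biwob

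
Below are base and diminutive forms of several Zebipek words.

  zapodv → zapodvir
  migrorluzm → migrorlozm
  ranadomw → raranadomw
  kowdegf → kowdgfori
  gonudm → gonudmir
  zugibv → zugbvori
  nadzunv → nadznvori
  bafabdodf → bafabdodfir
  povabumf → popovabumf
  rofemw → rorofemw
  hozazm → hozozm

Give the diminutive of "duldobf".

bafabdodf and povabumf both end in -f yet inflect differently (bafabdodfir, popovabumf), so the final letter is not what conditions the rule; the second-to-last letter is.
"duldobf" has second-to-last letter 'b'. The one such stem in the data (zugibv → zugbvori) deletes the last vowel and adds -ori (as do kowdegf, nadzunv), so the same rule applies.
The other patterns: stems whose second-to-last letter is 'd' add -ir; stems whose second-to-last letter is 'm' repeat the first consonant+vowel as a prefix; stems whose second-to-last letter is 'z' change the last vowel to 'o'.
So duldobf → duldbfori.

duldbfori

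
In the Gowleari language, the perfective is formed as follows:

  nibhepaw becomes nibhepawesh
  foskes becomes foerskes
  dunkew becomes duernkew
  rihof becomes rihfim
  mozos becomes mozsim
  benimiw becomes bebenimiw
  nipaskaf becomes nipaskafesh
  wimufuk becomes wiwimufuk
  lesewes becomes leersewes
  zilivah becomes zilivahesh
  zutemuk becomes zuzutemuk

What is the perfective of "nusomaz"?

nusomazesh

benimiw and nibhepaw both end in -w yet inflect differently (bebenimiw, nibhepawesh), so the final letter is not what conditions the rule; the last vowel is.
"nusomaz" has last vowel 'a'. The stems whose last vowel is 'a' (nibhepaw → nibhepawesh, nipaskaf → nipaskafesh, zilivah → zilivahesh) add -esh.
The other patterns: stems whose last vowel is 'i' or 'u' repeat the first consonant+vowel as a prefix; stems whose last vowel is 'e' insert -er- after the first vowel; stems whose last vowel is 'o' delete the last vowel and add -im.
So nusomaz → nusomazesh.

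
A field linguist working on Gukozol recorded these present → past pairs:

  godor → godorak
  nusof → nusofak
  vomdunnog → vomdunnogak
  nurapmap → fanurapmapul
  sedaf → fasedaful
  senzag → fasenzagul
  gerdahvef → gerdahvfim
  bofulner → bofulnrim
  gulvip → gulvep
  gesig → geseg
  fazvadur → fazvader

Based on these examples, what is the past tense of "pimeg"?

"pimeg" has last vowel 'e'. The stems whose last vowel is 'e' (gerdahvef → gerdahvfim, bofulner → bofulnrim) delete the last vowel and add -im.
So pimeg → pimgim.

pimgim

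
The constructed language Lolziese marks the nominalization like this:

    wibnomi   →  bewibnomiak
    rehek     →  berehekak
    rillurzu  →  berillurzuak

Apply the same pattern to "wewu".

bewewuak

Every pair shown (wibnomi → bewibnomiak, rehek → berehekak, rillurzu → berillurzuak) follows the same rule: add be- … -ak around the stem.
So wewu → bewewuak.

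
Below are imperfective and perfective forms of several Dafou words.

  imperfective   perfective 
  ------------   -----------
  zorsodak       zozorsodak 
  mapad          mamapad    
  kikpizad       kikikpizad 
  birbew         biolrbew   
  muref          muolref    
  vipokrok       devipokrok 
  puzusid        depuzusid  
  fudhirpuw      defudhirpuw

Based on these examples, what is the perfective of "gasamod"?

degasamod

"gasamod" has last vowel 'o'. The one such stem in the data (vipokrok → devipokrok) adds the prefix de-, so the same rule applies.
So gasamod → degasamod.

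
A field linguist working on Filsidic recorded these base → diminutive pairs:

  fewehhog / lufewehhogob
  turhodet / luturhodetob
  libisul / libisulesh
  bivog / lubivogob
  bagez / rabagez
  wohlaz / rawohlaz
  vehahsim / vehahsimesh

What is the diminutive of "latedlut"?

lulatedlutob

turhodet and bagez both have last vowel 'e' yet inflect differently (luturhodetob, rabagez), so the last vowel is not what conditions the rule; the final letter is.
"latedlut" ends in -t. The one such stem in the data (turhodet → luturhodetob) adds lu- … -ob around the stem, so the same rule applies.
So latedlut → lulatedlutob.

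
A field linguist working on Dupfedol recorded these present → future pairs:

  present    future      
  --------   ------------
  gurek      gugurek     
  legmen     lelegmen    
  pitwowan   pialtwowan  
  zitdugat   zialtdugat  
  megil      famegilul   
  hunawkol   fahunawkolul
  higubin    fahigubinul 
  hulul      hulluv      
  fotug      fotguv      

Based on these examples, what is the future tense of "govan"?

goalvan

"govan" has last vowel 'a'. The stems whose last vowel is 'a' (pitwowan → pialtwowan, zitdugat → zialtdugat) insert -al- after the first vowel.
The other patterns: stems whose last vowel is 'e' repeat the first consonant+vowel as a prefix; stems whose last vowel is 'i' or 'o' add fa- … -ul around the stem; stems whose last vowel is 'u' delete the last vowel and add -uv.
So govan → goalvan.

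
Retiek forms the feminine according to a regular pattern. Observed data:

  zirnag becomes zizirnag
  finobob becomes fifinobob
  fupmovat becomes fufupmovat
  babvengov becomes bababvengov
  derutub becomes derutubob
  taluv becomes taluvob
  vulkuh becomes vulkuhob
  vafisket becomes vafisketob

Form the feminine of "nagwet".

nagwetob

finobob and derutub both end in -b yet inflect differently (fifinobob, derutubob), so the final letter is not what conditions the rule; the last vowel is.
"nagwet" has last vowel 'e'. The one such stem in the data (vafisket → vafisketob) adds -ob, so the same rule applies.
The other pattern: stems whose last vowel is 'a' or 'o' repeat the first consonant+vowel as a prefix.
So nagwet → nagwetob.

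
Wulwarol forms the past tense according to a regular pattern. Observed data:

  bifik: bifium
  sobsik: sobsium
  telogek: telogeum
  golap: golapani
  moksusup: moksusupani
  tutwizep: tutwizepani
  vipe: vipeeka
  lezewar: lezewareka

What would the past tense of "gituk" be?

gituum

telogek and tutwizep both have last vowel 'e' yet inflect differently (telogeum, tutwizepani), so the last vowel is not what conditions the rule; the final letter is.
"gituk" ends in -k. The stems ending in -k (bifik → bifium, sobsik → sobsium, telogek → telogeum) drop the final letter and add -um.
So gituk → gituum.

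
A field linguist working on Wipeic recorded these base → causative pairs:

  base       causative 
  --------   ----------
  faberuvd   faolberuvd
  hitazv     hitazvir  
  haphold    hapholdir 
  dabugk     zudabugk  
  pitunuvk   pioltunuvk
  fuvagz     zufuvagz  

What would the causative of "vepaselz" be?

vepaselzir

dabugk and pitunuvk both end in -k yet inflect differently (zudabugk, pioltunuvk), so the final letter is not what conditions the rule; the second-to-last letter is.
"vepaselz" has second-to-last letter 'l'. The one such stem in the data (haphold → hapholdir) adds -ir, so the same rule applies.
The other patterns: stems whose second-to-last letter is 'g' add the prefix zu-; stems whose second-to-last letter is 'v' insert -ol- after the first vowel.
So vepaselz → vepaselzir.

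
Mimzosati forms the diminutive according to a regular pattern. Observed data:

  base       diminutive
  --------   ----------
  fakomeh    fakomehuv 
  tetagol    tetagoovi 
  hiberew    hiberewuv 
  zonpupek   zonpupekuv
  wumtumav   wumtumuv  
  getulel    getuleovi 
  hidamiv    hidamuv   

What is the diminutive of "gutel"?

guteovi

getulel and zonpupek both have last vowel 'e' yet inflect differently (getuleovi, zonpupekuv), so the last vowel is not what conditions the rule; the final letter is.
"gutel" ends in -l. The stems ending in -l (getulel → getuleovi, tetagol → tetagoovi) drop the final letter and add -ovi.
So gutel → guteovi.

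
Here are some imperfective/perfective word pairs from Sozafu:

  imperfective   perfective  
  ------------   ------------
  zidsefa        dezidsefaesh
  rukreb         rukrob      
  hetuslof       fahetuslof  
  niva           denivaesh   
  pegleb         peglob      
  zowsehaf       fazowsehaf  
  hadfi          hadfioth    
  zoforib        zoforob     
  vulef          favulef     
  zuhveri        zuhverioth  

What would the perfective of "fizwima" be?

"fizwima" ends in -a. The stems ending in -a (zidsefa → dezidsefaesh, niva → denivaesh) add de- … -esh around the stem.
So fizwima → defizwimaesh.

defizwimaesh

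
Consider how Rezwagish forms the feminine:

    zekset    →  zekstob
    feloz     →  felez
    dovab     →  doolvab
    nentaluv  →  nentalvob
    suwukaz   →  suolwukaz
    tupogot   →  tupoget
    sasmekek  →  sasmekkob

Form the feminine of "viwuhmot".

viwuhmet

"viwuhmot" has last vowel 'o'. The stems whose last vowel is 'o' (tupogot → tupoget, feloz → felez) change the last vowel to 'e'.
So viwuhmot → viwuhmet.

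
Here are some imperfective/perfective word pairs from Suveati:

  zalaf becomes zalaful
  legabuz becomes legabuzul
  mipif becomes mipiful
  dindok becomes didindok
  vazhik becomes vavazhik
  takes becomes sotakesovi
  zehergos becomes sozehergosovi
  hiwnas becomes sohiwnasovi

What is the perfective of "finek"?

mipif and vazhik both have last vowel 'i' yet inflect differently (mipiful, vavazhik), so the last vowel is not what conditions the rule; the final letter is.
"finek" ends in -k. The stems ending in -k (dindok → didindok, vazhik → vavazhik) repeat the first consonant+vowel as a prefix.
So finek → fifinek.

fifinek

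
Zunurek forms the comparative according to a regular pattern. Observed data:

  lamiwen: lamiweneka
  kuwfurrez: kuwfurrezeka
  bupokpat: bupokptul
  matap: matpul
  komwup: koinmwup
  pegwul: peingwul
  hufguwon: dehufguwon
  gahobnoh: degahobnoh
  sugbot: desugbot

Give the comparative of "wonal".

wonlul

matap and komwup both end in -p yet inflect differently (matpul, koinmwup), so the final letter is not what conditions the rule; the last vowel is.
"wonal" has last vowel 'a'. The stems whose last vowel is 'a' (bupokpat → bupokptul, matap → matpul) delete the last vowel and add -ul.
So wonal → wonlul.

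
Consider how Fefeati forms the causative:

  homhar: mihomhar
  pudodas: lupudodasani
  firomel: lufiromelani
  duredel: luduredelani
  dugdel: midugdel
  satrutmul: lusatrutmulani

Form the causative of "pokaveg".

lupokavegani

duredel and dugdel both end in -l yet inflect differently (luduredelani, midugdel), so the final letter is not what conditions the rule; the number of vowels is.
"pokaveg" has 3 vowels. The stems with 3 vowels (duredel → luduredelani, firomel → lufiromelani, pudodas → lupudodasani) add lu- … -ani around the stem.
The other pattern: stems with 2 vowels add the prefix mi-.
So pokaveg → lupokavegani.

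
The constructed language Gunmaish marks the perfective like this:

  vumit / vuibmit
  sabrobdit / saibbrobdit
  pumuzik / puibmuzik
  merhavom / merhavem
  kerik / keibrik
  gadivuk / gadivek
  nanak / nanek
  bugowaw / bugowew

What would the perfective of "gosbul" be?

gosbel

"gosbul" has last vowel 'u'. The one such stem in the data (gadivuk → gadivek) changes the last vowel to 'e' (as do merhavom, nanak), so the same rule applies.
The other pattern: stems whose last vowel is 'i' insert -ib- after the first vowel.
So gosbul → gosbel.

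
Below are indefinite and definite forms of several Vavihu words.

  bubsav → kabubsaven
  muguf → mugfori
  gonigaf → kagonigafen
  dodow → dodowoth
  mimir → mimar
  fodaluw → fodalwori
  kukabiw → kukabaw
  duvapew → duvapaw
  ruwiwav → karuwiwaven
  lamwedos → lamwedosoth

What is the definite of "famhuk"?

muguf and gonigaf both end in -f yet inflect differently (mugfori, kagonigafen), so the final letter is not what conditions the rule; the last vowel is.
"famhuk" has last vowel 'u'. The stems whose last vowel is 'u' (fodaluw → fodalwori, muguf → mugfori) delete the last vowel and add -ori.
The other patterns: stems whose last vowel is 'a' add ka- … -en around the stem; stems whose last vowel is 'o' add -oth; stems whose last vowel is 'e' or 'i' change the last vowel to 'a'.
So famhuk → famhkori.

famhkori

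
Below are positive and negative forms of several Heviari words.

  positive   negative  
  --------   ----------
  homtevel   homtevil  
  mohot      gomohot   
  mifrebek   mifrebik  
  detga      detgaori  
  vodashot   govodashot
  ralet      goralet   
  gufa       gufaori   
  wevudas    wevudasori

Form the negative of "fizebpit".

ralet and homtevel both have last vowel 'e' yet inflect differently (goralet, homtevil), so the last vowel is not what conditions the rule; the final letter is.
"fizebpit" ends in -t. The stems ending in -t (mohot → gomohot, ralet → goralet, vodashot → govodashot) add the prefix go-.
The other patterns: stems ending in -k or -l change the last vowel to 'i'; stems ending in -a or -s add -ori.
So fizebpit → gofizebpit.

gofizebpit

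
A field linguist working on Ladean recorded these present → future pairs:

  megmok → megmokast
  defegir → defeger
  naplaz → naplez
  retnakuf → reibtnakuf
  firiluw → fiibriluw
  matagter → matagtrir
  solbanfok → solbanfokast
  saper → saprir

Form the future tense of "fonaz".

fonez

"fonaz" has last vowel 'a'. The one such stem in the data (naplaz → naplez) changes the last vowel to 'e' (as does defegir), so the same rule applies.
The other patterns: stems whose last vowel is 'u' insert -ib- after the first vowel; stems whose last vowel is 'e' delete the last vowel and add -ir; stems whose last vowel is 'o' add -ast.
So fonaz → fonez.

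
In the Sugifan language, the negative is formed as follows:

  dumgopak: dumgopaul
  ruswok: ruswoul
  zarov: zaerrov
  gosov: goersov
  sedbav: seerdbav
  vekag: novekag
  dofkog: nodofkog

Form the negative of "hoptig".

nohoptig

ruswok and zarov both have last vowel 'o' yet inflect differently (ruswoul, zaerrov), so the last vowel is not what conditions the rule; the final letter is.
"hoptig" ends in -g. The stems ending in -g (vekag → novekag, dofkog → nodofkog) add the prefix no-.
The other patterns: stems ending in -k drop the final letter and add -ul; stems ending in -v insert -er- after the first vowel.
So hoptig → nohoptig.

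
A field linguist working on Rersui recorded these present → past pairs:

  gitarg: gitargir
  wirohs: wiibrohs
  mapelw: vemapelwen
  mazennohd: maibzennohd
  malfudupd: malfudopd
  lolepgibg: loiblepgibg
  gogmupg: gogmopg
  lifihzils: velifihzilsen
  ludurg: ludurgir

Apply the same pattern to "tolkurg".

tolkurgir

"tolkurg" has second-to-last letter 'r'. The stems whose second-to-last letter is 'r' (ludurg → ludurgir, gitarg → gitargir) add -ir.
The other patterns: stems whose second-to-last letter is 'p' change the last vowel to 'o'; stems whose second-to-last letter is 'l' add ve- … -en around the stem; stems whose second-to-last letter is 'b' or 'h' insert -ib- after the first vowel.
So tolkurg → tolkurgir.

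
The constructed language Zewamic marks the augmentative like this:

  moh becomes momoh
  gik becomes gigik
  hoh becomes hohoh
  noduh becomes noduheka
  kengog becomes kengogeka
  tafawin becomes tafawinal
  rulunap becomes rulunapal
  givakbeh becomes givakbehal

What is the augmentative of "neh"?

moh and noduh both end in -h yet inflect differently (momoh, noduheka), so the final letter is not what conditions the rule; the number of vowels is.
"neh" has 1 vowel. The stems with 1 vowel (moh → momoh, gik → gigik, hoh → hohoh) repeat the first consonant+vowel as a prefix.
The other patterns: stems with 2 vowels add -eka; stems with 3 vowels add -al.
So neh → neneh.

neneh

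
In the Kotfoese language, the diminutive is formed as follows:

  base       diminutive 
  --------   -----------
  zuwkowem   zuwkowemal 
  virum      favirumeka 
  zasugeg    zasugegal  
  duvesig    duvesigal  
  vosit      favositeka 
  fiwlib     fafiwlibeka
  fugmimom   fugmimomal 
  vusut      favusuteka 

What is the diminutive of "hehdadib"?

hehdadibal

"hehdadib" has 3 vowels. The stems with 3 vowels (zasugeg → zasugegal, zuwkowem → zuwkowemal, fugmimom → fugmimomal) add -al.
The other pattern: stems with 2 vowels add fa- … -eka around the stem.
So hehdadib → hehdadibal.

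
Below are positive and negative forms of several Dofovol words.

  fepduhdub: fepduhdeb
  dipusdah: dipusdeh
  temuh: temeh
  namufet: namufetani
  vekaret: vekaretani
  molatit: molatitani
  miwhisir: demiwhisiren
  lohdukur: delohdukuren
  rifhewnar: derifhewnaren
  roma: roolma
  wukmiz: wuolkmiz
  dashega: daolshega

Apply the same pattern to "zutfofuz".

molatit and miwhisir both have last vowel 'i' yet inflect differently (molatitani, demiwhisiren), so the last vowel is not what conditions the rule; the final letter is.
"zutfofuz" ends in -z. The one such stem in the data (wukmiz → wuolkmiz) inserts -ol- after the first vowel (as do roma, dashega), so the same rule applies.
The other patterns: stems ending in -b or -h change the last vowel to 'e'; stems ending in -t add -ani; stems ending in -r add de- … -en around the stem.
So zutfofuz → zuoltfofuz.

zuoltfofuz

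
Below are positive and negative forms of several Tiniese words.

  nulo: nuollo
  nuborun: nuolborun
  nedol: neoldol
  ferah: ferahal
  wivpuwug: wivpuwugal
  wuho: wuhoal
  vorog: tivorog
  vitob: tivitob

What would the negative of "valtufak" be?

"valtufak" begins with v-. The stems beginning with v- (vorog → tivorog, vitob → tivitob) add the prefix ti-.
The other patterns: stems beginning with n- insert -ol- after the first vowel; stems beginning with f- or w- add -al.
So valtufak → tivaltufak.

tivaltufak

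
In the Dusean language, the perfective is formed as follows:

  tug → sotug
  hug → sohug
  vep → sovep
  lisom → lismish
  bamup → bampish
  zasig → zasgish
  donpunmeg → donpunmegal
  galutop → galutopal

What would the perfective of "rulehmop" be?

"rulehmop" has 3 vowels. The stems with 3 vowels (donpunmeg → donpunmegal, galutop → galutopal) add -al.
The other patterns: stems with 1 vowel add the prefix so-; stems with 2 vowels delete the last vowel and add -ish.
So rulehmop → rulehmopal.

rulehmopal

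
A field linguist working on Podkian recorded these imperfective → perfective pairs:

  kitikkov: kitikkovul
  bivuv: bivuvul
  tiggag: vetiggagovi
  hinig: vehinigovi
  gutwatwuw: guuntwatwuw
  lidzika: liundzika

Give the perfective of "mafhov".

mafhovul

bivuv and gutwatwuw both have last vowel 'u' yet inflect differently (bivuvul, guuntwatwuw), so the last vowel is not what conditions the rule; the final letter is.
"mafhov" ends in -v. The stems ending in -v (kitikkov → kitikkovul, bivuv → bivuvul) add -ul.
The other patterns: stems ending in -g add ve- … -ovi around the stem; stems ending in -a or -w insert -un- after the first vowel.
So mafhov → mafhovul.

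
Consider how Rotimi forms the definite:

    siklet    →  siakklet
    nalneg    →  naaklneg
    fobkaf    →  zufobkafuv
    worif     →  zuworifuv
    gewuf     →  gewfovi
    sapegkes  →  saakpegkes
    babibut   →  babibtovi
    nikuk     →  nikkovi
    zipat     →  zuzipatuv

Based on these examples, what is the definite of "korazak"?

babibut and siklet both end in -t yet inflect differently (babibtovi, siakklet), so the final letter is not what conditions the rule; the last vowel is.
"korazak" has last vowel 'a'. The stems whose last vowel is 'a' (zipat → zuzipatuv, fobkaf → zufobkafuv) add zu- … -uv around the stem.
So korazak → zukorazakuv.

zukorazakuv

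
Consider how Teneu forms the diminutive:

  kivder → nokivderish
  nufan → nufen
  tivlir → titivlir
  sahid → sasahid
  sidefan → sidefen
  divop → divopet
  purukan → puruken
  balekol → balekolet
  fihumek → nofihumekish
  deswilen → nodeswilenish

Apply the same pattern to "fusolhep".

nofusolhepish

tivlir and kivder both end in -r yet inflect differently (titivlir, nokivderish), so the final letter is not what conditions the rule; the last vowel is.
"fusolhep" has last vowel 'e'. The stems whose last vowel is 'e' (kivder → nokivderish, deswilen → nodeswilenish, fihumek → nofihumekish) add no- … -ish around the stem.
So fusolhep → nofusolhepish.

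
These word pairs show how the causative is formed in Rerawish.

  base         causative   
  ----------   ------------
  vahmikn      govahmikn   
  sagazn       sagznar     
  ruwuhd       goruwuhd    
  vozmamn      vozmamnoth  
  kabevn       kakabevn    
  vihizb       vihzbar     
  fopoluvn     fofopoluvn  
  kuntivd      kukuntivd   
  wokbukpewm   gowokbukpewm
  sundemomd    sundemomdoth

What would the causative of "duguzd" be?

dugzdar

"duguzd" has second-to-last letter 'z'. The stems whose second-to-last letter is 'z' (vihizb → vihzbar, sagazn → sagznar) delete the last vowel and add -ar.
So duguzd → dugzdar.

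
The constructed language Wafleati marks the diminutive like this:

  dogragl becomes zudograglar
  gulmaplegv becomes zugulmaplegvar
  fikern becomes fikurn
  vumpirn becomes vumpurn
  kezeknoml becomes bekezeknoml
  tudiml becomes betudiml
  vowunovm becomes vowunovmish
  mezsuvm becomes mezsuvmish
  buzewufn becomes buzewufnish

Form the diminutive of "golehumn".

begolehumn

dogragl and kezeknoml both end in -l yet inflect differently (zudograglar, bekezeknoml), so the final letter is not what conditions the rule; the second-to-last letter is.
"golehumn" has second-to-last letter 'm'. The stems whose second-to-last letter is 'm' (kezeknoml → bekezeknoml, tudiml → betudiml) add the prefix be-.
The other patterns: stems whose second-to-last letter is 'g' add zu- … -ar around the stem; stems whose second-to-last letter is 'r' change the last vowel to 'u'; stems whose second-to-last letter is 'f' or 'v' add -ish.
So golehumn → begolehumn.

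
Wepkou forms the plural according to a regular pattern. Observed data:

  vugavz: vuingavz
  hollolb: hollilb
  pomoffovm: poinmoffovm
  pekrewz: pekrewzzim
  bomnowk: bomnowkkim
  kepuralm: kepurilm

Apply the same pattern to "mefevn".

meinfevn

kepuralm and pomoffovm both end in -m yet inflect differently (kepurilm, poinmoffovm), so the final letter is not what conditions the rule; the second-to-last letter is.
"mefevn" has second-to-last letter 'v'. The stems whose second-to-last letter is 'v' (pomoffovm → poinmoffovm, vugavz → vuingavz) insert -in- after the first vowel.
The other patterns: stems whose second-to-last letter is 'w' double the final consonant and add -im; stems whose second-to-last letter is 'l' change the last vowel to 'i'.
So mefevn → meinfevn.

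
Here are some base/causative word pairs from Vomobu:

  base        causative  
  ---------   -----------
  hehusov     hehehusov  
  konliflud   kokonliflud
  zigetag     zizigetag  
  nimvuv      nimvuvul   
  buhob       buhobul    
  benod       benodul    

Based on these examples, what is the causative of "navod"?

hehusov and nimvuv both end in -v yet inflect differently (hehehusov, nimvuvul), so the final letter is not what conditions the rule; the number of vowels is.
"navod" has 2 vowels. The stems with 2 vowels (nimvuv → nimvuvul, buhob → buhobul, benod → benodul) add -ul.
So navod → navodul.

navodul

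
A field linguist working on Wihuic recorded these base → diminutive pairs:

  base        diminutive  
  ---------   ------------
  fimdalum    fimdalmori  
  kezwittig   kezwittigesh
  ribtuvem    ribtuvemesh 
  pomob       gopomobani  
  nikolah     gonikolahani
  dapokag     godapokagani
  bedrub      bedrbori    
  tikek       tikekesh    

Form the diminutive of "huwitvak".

gohuwitvakani

"huwitvak" has last vowel 'a'. The stems whose last vowel is 'a' (nikolah → gonikolahani, dapokag → godapokagani) add go- … -ani around the stem.
The other patterns: stems whose last vowel is 'e' or 'i' add -esh; stems whose last vowel is 'u' delete the last vowel and add -ori.
So huwitvak → gohuwitvakani.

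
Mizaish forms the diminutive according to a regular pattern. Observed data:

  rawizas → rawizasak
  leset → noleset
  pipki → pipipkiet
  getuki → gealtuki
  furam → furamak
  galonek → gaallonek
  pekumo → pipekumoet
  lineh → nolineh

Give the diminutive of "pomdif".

pipomdifet

pipki and getuki both end in -i yet inflect differently (pipipkiet, gealtuki), so the final letter is not what conditions the rule; the first letter is.
"pomdif" begins with p-. The stems beginning with p- (pipki → pipipkiet, pekumo → pipekumoet) add pi- … -et around the stem.
The other patterns: stems beginning with l- add the prefix no-; stems beginning with g- insert -al- after the first vowel; stems beginning with f- or r- add -ak.
So pomdif → pipomdifet.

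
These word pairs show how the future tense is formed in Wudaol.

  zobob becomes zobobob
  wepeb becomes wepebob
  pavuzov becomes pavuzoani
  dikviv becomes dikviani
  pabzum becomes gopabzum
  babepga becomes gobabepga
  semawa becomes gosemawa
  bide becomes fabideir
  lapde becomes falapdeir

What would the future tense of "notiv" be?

notiani

zobob and pavuzov both have last vowel 'o' yet inflect differently (zobobob, pavuzoani), so the last vowel is not what conditions the rule; the final letter is.
"notiv" ends in -v. The stems ending in -v (pavuzov → pavuzoani, dikviv → dikviani) drop the final letter and add -ani.
So notiv → notiani.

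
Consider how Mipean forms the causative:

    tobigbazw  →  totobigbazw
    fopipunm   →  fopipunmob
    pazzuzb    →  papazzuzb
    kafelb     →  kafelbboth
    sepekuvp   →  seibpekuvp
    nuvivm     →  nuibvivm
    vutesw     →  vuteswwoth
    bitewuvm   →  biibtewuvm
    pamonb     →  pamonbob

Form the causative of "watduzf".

nuvivm and fopipunm both end in -m yet inflect differently (nuibvivm, fopipunmob), so the final letter is not what conditions the rule; the second-to-last letter is.
"watduzf" has second-to-last letter 'z'. The stems whose second-to-last letter is 'z' (tobigbazw → totobigbazw, pazzuzb → papazzuzb) repeat the first consonant+vowel as a prefix.
So watduzf → wawatduzf.

wawatduzf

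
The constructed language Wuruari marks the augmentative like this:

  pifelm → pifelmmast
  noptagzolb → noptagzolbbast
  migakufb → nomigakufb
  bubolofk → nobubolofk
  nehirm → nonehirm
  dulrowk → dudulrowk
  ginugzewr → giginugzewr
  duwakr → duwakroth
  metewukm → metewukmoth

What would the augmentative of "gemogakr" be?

gemogakroth

noptagzolb and migakufb both end in -b yet inflect differently (noptagzolbbast, nomigakufb), so the final letter is not what conditions the rule; the second-to-last letter is.
"gemogakr" has second-to-last letter 'k'. The stems whose second-to-last letter is 'k' (duwakr → duwakroth, metewukm → metewukmoth) add -oth.
So gemogakr → gemogakroth.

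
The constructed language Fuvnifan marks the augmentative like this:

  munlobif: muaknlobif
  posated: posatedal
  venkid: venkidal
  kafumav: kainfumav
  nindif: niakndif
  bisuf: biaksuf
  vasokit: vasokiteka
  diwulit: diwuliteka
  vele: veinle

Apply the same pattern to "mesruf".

"mesruf" ends in -f. The stems ending in -f (nindif → niakndif, munlobif → muaknlobif, bisuf → biaksuf) insert -ak- after the first vowel.
The other patterns: stems ending in -t add -eka; stems ending in -d add -al; stems ending in -e or -v insert -in- after the first vowel.
So mesruf → meaksruf.

meaksruf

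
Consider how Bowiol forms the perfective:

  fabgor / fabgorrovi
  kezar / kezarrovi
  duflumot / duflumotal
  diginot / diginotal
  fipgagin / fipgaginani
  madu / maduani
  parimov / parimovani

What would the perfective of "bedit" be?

bedital

fabgor and duflumot both have last vowel 'o' yet inflect differently (fabgorrovi, duflumotal), so the last vowel is not what conditions the rule; the final letter is.
"bedit" ends in -t. The stems ending in -t (duflumot → duflumotal, diginot → diginotal) add -al.
So bedit → bedital.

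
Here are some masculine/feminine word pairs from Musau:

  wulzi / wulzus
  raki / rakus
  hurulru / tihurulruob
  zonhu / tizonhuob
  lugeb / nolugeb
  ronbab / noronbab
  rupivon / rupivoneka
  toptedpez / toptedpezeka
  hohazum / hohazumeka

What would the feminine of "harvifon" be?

harvifoneka

"harvifon" ends in -n. The one such stem in the data (rupivon → rupivoneka) adds -eka, so the same rule applies.
So harvifon → harvifoneka.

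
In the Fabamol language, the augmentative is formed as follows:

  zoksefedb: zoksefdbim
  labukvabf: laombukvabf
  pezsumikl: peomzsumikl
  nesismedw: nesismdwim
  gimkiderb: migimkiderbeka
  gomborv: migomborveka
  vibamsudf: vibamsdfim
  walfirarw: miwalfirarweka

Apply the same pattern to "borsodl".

borsdlim

walfirarw and nesismedw both end in -w yet inflect differently (miwalfirarweka, nesismdwim), so the final letter is not what conditions the rule; the second-to-last letter is.
"borsodl" has second-to-last letter 'd'. The stems whose second-to-last letter is 'd' (vibamsudf → vibamsdfim, nesismedw → nesismdwim, zoksefedb → zoksefdbim) delete the last vowel and add -im.
So borsodl → borsdlim.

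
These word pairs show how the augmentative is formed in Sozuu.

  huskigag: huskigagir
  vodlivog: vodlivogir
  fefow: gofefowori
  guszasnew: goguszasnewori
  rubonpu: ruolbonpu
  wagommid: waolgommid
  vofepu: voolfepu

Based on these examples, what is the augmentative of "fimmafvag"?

vodlivog and fefow both have last vowel 'o' yet inflect differently (vodlivogir, gofefowori), so the last vowel is not what conditions the rule; the final letter is.
"fimmafvag" ends in -g. The stems ending in -g (huskigag → huskigagir, vodlivog → vodlivogir) add -ir.
So fimmafvag → fimmafvagir.

fimmafvagir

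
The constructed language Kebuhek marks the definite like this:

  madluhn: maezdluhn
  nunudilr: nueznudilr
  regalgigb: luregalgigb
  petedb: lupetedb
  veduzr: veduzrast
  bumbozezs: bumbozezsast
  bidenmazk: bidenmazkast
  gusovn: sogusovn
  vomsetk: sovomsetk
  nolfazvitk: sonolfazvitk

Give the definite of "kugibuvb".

sokugibuvb

"kugibuvb" has second-to-last letter 'v'. The one such stem in the data (gusovn → sogusovn) adds the prefix so-, so the same rule applies.
The other patterns: stems whose second-to-last letter is 'h' or 'l' insert -ez- after the first vowel; stems whose second-to-last letter is 'd' or 'g' add the prefix lu-; stems whose second-to-last letter is 'z' add -ast.
So kugibuvb → sokugibuvb.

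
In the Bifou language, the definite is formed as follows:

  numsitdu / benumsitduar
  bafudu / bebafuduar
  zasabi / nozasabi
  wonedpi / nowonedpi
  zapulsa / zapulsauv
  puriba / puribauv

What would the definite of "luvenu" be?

beluvenuar

zasabi and zapulsa both begin with z- yet inflect differently (nozasabi, zapulsauv), so the first letter is not what conditions the rule; the final letter is.
"luvenu" ends in -u. The stems ending in -u (numsitdu → benumsitduar, bafudu → bebafuduar) add be- … -ar around the stem.
The other patterns: stems ending in -i add the prefix no-; stems ending in -a add -uv.
So luvenu → beluvenuar.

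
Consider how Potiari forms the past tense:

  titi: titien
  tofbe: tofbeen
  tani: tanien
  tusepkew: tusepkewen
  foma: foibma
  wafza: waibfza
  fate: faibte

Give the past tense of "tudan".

tudanen

tofbe and fate both end in -e yet inflect differently (tofbeen, faibte), so the final letter is not what conditions the rule; the first letter is.
"tudan" begins with t-. The stems beginning with t- (tani → tanien, tusepkew → tusepkewen, titi → titien) add -en.
So tudan → tudanen.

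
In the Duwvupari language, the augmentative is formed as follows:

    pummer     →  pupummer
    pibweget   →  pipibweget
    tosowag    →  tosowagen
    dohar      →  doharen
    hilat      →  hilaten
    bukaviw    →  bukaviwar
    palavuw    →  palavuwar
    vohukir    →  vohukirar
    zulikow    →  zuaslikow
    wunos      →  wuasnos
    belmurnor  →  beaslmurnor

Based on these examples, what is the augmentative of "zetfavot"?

pummer and dohar both end in -r yet inflect differently (pupummer, doharen), so the final letter is not what conditions the rule; the last vowel is.
"zetfavot" has last vowel 'o'. The stems whose last vowel is 'o' (zulikow → zuaslikow, wunos → wuasnos, belmurnor → beaslmurnor) insert -as- after the first vowel.
So zetfavot → zeastfavot.

zeastfavot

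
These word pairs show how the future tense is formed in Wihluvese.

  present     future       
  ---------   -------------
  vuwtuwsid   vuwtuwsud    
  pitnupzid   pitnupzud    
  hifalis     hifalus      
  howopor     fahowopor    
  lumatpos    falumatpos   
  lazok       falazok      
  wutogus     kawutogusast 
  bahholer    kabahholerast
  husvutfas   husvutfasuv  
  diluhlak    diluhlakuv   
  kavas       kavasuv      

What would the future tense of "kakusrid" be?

hifalis and lumatpos both end in -s yet inflect differently (hifalus, falumatpos), so the final letter is not what conditions the rule; the last vowel is.
"kakusrid" has last vowel 'i'. The stems whose last vowel is 'i' (vuwtuwsid → vuwtuwsud, pitnupzid → pitnupzud, hifalis → hifalus) change the last vowel to 'u'.
So kakusrid → kakusrud.

kakusrud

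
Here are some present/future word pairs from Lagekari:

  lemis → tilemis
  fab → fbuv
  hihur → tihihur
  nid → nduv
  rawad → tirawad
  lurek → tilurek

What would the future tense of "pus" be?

nid and rawad both end in -d yet inflect differently (nduv, tirawad), so the final letter is not what conditions the rule; the number of vowels is.
"pus" has 1 vowel. The stems with 1 vowel (fab → fbuv, nid → nduv) delete the last vowel and add -uv.
The other pattern: stems with 2 vowels add the prefix ti-.
So pus → psuv.

psuv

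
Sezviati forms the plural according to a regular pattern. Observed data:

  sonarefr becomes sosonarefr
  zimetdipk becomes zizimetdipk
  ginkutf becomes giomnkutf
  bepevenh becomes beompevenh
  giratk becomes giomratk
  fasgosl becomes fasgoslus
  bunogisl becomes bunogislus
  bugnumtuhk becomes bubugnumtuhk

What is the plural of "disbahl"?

"disbahl" has second-to-last letter 'h'. The one such stem in the data (bugnumtuhk → bubugnumtuhk) repeats the first consonant+vowel as a prefix (as do zimetdipk, sonarefr), so the same rule applies.
The other patterns: stems whose second-to-last letter is 'n' or 't' insert -om- after the first vowel; stems whose second-to-last letter is 's' add -us.
So disbahl → didisbahl.

didisbahl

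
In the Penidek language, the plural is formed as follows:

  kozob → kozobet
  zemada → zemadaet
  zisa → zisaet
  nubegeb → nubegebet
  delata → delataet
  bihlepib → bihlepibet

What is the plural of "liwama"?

Every pair shown (kozob → kozobet, zemada → zemadaet, zisa → zisaet, …) follows the same rule: add -et.
So liwama → liwamaet.

liwamaet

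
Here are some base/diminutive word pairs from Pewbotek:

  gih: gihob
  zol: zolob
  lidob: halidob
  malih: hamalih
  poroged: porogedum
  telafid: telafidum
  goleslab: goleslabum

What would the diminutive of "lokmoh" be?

gih and malih both end in -h yet inflect differently (gihob, hamalih), so the final letter is not what conditions the rule; the number of vowels is.
"lokmoh" has 2 vowels. The stems with 2 vowels (lidob → halidob, malih → hamalih) add the prefix ha-.
The other patterns: stems with 1 vowel add -ob; stems with 3 vowels add -um.
So lokmoh → halokmoh.

halokmoh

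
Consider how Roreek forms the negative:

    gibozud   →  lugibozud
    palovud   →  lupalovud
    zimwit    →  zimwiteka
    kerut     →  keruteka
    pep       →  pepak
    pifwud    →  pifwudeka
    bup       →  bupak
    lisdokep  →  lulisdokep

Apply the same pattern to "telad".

teladeka

"telad" has 2 vowels. The stems with 2 vowels (kerut → keruteka, zimwit → zimwiteka, pifwud → pifwudeka) add -eka.
So telad → teladeka.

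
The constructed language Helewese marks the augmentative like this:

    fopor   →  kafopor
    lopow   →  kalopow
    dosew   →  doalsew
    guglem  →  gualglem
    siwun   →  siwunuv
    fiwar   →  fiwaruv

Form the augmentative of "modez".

lopow and dosew both end in -w yet inflect differently (kalopow, doalsew), so the final letter is not what conditions the rule; the last vowel is.
"modez" has last vowel 'e'. The stems whose last vowel is 'e' (dosew → doalsew, guglem → gualglem) insert -al- after the first vowel.
The other patterns: stems whose last vowel is 'o' add the prefix ka-; stems whose last vowel is 'a' or 'u' add -uv.
So modez → moaldez.

moaldez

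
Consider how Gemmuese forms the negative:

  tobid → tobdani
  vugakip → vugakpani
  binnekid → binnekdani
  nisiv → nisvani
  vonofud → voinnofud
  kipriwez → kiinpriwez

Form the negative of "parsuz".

painrsuz

tobid and vonofud both end in -d yet inflect differently (tobdani, voinnofud), so the final letter is not what conditions the rule; the last vowel is.
"parsuz" has last vowel 'u'. The one such stem in the data (vonofud → voinnofud) inserts -in- after the first vowel (as does kipriwez), so the same rule applies.
The other pattern: stems whose last vowel is 'i' delete the last vowel and add -ani.
So parsuz → painrsuz.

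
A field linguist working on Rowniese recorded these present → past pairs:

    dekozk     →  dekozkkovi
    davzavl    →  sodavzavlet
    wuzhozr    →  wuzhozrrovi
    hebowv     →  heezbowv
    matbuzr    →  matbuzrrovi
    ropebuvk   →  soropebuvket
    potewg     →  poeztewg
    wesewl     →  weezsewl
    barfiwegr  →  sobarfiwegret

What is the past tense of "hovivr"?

"hovivr" has second-to-last letter 'v'. The stems whose second-to-last letter is 'v' (davzavl → sodavzavlet, ropebuvk → soropebuvket) add so- … -et around the stem.
The other patterns: stems whose second-to-last letter is 'w' insert -ez- after the first vowel; stems whose second-to-last letter is 'z' double the final consonant and add -ovi.
So hovivr → sohovivret.

sohovivret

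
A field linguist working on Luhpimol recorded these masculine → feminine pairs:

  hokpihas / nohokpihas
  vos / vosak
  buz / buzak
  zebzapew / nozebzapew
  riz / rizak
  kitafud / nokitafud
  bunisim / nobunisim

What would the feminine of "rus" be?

vos and hokpihas both end in -s yet inflect differently (vosak, nohokpihas), so the final letter is not what conditions the rule; the number of vowels is.
"rus" has 1 vowel. The stems with 1 vowel (riz → rizak, vos → vosak, buz → buzak) add -ak.
The other pattern: stems with 3 vowels add the prefix no-.
So rus → rusak.

rusak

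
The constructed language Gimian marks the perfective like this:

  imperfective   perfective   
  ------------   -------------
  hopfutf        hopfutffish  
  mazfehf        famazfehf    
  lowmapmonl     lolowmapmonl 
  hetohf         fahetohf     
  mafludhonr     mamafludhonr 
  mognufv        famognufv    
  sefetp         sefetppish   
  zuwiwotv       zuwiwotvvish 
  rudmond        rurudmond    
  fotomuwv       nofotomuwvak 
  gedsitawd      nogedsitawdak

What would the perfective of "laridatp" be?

zuwiwotv and fotomuwv both end in -v yet inflect differently (zuwiwotvvish, nofotomuwvak), so the final letter is not what conditions the rule; the second-to-last letter is.
"laridatp" has second-to-last letter 't'. The stems whose second-to-last letter is 't' (sefetp → sefetppish, zuwiwotv → zuwiwotvvish, hopfutf → hopfutffish) double the final consonant and add -ish.
The other patterns: stems whose second-to-last letter is 'n' repeat the first consonant+vowel as a prefix; stems whose second-to-last letter is 'w' add no- … -ak around the stem; stems whose second-to-last letter is 'f' or 'h' add the prefix fa-.
So laridatp → laridatppish.

laridatppish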